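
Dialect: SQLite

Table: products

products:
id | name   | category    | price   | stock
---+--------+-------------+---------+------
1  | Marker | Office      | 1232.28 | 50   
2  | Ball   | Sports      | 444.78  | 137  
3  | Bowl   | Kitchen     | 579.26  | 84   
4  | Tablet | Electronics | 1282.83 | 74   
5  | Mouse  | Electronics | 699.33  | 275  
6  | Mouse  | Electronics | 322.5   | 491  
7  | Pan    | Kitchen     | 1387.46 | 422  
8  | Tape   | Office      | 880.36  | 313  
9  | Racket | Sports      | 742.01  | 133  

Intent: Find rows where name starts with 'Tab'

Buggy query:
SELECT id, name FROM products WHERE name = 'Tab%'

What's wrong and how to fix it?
Bug: Wildcards only work with LIKE; '=' treats '%' as a literal character

Fix: Replace '=' with LIKE so 'Tab%' is treated as a pattern

Corrected query:
SELECT id, name FROM products WHERE name LIKE 'Tab%'

Result:
id | name  
---+-------
4  | Tablet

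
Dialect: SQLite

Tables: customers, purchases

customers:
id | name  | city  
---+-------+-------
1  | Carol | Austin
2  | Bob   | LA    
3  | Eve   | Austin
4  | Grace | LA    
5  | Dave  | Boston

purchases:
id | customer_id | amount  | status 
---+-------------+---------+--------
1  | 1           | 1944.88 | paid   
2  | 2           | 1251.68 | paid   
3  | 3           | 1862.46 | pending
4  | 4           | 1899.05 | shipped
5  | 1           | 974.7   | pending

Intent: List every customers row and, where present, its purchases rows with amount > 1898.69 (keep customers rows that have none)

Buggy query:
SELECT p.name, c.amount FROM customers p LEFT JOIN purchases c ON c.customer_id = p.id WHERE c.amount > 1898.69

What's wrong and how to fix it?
Bug: Filtering c.amount in WHERE discards the NULL rows produced by LEFT JOIN, turning it into an inner join

Fix: Move the right-table condition into the ON clause so unmatched parents are kept

Corrected query:
SELECT p.name, c.amount FROM customers p LEFT JOIN purchases c ON c.customer_id = p.id AND c.amount > 1898.69

Result:
name  | amount 
------+--------
Carol | 1944.88
Bob   | NULL   
Eve   | NULL   
Grace | 1899.05
Dave  | NULL   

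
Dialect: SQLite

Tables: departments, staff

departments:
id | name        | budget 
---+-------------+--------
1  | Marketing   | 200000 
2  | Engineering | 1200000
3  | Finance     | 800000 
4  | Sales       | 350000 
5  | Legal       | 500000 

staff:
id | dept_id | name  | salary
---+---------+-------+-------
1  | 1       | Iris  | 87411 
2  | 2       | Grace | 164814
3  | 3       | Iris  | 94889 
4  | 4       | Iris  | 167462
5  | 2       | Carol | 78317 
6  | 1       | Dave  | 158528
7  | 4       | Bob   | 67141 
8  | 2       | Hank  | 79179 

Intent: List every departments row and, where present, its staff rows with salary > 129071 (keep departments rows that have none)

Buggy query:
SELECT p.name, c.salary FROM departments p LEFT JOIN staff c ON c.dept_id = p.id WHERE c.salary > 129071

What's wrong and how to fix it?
Bug: A WHERE condition on the right-hand table after LEFT JOIN drops unmatched parents

Fix: Move the right-table condition into the ON clause so unmatched parents are kept

Corrected query:
SELECT p.name, c.salary FROM departments p LEFT JOIN staff c ON c.dept_id = p.id AND c.salary > 129071

Result:
name        | salary
------------+-------
Marketing   | 158528
Engineering | 164814
Finance     | NULL  
Sales       | 167462
Legal       | NULL  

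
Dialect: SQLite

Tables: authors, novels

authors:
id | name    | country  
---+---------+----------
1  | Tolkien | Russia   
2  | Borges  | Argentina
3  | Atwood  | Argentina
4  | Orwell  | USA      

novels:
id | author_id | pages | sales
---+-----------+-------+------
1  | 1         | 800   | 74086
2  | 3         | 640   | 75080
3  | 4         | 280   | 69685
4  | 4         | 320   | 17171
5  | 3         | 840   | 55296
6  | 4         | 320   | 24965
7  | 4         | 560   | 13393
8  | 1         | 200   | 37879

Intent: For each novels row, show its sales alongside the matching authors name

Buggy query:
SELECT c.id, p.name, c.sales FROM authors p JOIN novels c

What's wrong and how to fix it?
Bug: JOIN with no ON clause produces a cartesian product; every novels row pairs with every authors row

Fix: Add ON c.author_id = p.id to the JOIN

Corrected query:
SELECT c.id, p.name, c.sales FROM authors p JOIN novels c ON c.author_id = p.id

Result:
id | name    | sales
---+---------+------
1  | Tolkien | 74086
2  | Atwood  | 75080
3  | Orwell  | 69685
4  | Orwell  | 17171
5  | Atwood  | 55296
6  | Orwell  | 24965
7  | Orwell  | 13393
8  | Tolkien | 37879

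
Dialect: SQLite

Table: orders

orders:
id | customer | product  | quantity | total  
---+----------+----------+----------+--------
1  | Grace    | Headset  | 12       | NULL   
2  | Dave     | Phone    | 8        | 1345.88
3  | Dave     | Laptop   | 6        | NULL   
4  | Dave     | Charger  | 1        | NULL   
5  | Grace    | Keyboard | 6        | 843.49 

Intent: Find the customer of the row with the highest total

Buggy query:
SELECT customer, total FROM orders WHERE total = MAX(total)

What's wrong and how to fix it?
Bug: WHERE is evaluated per row; an aggregate over the whole table isn't defined there

Fix: Use a subquery: WHERE total = (SELECT MAX(total) FROM orders)

Corrected query:
SELECT customer, total FROM orders WHERE total = (SELECT MAX(total) FROM orders)

Result:
customer | total  
---------+--------
Dave     | 1345.88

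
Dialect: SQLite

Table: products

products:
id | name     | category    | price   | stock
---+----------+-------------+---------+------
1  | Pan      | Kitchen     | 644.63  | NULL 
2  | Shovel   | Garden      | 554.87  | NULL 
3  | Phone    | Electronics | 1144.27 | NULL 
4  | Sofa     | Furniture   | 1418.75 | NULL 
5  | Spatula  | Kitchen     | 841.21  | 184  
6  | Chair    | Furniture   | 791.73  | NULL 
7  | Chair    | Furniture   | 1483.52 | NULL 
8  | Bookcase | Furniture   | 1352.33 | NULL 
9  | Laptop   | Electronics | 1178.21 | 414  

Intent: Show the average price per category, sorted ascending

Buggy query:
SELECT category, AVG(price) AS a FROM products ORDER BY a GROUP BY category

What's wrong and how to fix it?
Bug: GROUP BY must precede ORDER BY

Fix: Reorder: SELECT … FROM … GROUP BY … ORDER BY …

Corrected query:
SELECT category, AVG(price) AS a FROM products GROUP BY category ORDER BY a

Result:
category    | a        
------------+----------
Garden      | 554.87   
Kitchen     | 742.92   
Electronics | 1161.24  
Furniture   | 1261.5825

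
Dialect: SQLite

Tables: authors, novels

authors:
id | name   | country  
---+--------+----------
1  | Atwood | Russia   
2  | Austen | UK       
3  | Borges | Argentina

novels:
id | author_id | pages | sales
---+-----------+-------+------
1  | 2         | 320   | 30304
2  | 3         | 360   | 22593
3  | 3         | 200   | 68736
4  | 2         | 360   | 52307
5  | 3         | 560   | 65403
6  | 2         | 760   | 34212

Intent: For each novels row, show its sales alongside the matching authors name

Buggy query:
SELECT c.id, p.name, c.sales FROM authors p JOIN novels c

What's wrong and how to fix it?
Bug: Missing join condition: each novels row is matched to all authors rows instead of just its own

Fix: Add ON c.author_id = p.id to the JOIN

Corrected query:
SELECT c.id, p.name, c.sales FROM authors p JOIN novels c ON c.author_id = p.id

Result:
id | name   | sales
---+--------+------
1  | Austen | 30304
2  | Borges | 22593
3  | Borges | 68736
4  | Austen | 52307
5  | Borges | 65403
6  | Austen | 34212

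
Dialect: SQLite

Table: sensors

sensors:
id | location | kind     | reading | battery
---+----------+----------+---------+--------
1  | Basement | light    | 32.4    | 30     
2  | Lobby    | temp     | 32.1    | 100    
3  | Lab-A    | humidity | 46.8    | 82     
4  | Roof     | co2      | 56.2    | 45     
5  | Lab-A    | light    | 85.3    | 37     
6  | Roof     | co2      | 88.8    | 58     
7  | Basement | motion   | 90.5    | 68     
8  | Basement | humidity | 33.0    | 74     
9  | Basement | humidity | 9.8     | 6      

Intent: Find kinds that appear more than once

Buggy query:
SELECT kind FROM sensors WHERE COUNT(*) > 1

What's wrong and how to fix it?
Bug: COUNT(*) is an aggregate and cannot be used in WHERE

Fix: Group first, then use HAVING for the count condition

Corrected query:
SELECT kind FROM sensors GROUP BY kind HAVING COUNT(*) > 1

Result:
kind    
--------
co2     
humidity
light   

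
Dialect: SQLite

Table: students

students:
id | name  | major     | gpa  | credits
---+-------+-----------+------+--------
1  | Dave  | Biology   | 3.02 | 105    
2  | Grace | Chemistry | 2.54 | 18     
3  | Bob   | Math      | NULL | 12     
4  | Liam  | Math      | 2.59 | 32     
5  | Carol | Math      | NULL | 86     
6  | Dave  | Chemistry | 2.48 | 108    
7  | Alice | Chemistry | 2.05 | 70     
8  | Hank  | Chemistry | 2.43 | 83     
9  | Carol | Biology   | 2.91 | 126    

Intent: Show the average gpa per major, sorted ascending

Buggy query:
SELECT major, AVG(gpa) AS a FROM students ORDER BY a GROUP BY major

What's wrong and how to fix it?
Bug: ORDER BY appears before GROUP BY; SQL clause order requires GROUP BY first

Fix: Reorder: SELECT … FROM … GROUP BY … ORDER BY …

Corrected query:
SELECT major, AVG(gpa) AS a FROM students GROUP BY major ORDER BY a

Result:
major     | a    
----------+------
Chemistry | 2.375
Math      | 2.59 
Biology   | 2.965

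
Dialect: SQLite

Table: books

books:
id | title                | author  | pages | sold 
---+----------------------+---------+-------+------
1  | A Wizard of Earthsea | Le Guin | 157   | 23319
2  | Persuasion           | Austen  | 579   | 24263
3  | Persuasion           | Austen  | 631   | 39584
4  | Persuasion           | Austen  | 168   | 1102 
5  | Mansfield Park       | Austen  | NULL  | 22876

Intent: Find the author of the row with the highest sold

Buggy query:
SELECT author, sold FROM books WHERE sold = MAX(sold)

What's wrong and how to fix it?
Bug: MAX(sold) is an aggregate and cannot be used directly in WHERE

Fix: Use a subquery: WHERE sold = (SELECT MAX(sold) FROM books)

Corrected query:
SELECT author, sold FROM books WHERE sold = (SELECT MAX(sold) FROM books)

Result:
author | sold 
-------+------
Austen | 39584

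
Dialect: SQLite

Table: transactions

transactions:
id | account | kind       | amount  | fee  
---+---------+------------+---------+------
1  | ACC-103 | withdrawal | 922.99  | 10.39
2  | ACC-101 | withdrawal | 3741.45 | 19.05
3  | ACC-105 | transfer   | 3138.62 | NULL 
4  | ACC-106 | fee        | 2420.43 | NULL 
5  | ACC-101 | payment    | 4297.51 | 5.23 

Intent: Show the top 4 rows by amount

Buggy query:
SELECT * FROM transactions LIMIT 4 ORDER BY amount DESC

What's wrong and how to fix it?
Bug: ORDER BY cannot follow LIMIT; LIMIT is the final clause

Fix: Swap the clauses: ORDER BY first, then LIMIT

Corrected query:
SELECT * FROM transactions ORDER BY amount DESC LIMIT 4

Result:
id | account | kind       | amount  | fee  
---+---------+------------+---------+------
5  | ACC-101 | payment    | 4297.51 | 5.23 
2  | ACC-101 | withdrawal | 3741.45 | 19.05
3  | ACC-105 | transfer   | 3138.62 | NULL 
4  | ACC-106 | fee        | 2420.43 | NULL 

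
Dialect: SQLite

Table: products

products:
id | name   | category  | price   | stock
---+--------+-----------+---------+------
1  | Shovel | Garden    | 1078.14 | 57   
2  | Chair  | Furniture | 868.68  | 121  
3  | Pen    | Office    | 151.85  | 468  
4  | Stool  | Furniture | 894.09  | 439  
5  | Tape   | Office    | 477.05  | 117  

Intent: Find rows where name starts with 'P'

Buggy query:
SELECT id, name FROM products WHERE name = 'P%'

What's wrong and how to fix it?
Bug: '=' compares the literal string including the % character; pattern matching needs LIKE

Fix: Use LIKE for wildcard pattern matching

Corrected query:
SELECT id, name FROM products WHERE name LIKE 'P%'

Result:
id | name
---+-----
3  | Pen 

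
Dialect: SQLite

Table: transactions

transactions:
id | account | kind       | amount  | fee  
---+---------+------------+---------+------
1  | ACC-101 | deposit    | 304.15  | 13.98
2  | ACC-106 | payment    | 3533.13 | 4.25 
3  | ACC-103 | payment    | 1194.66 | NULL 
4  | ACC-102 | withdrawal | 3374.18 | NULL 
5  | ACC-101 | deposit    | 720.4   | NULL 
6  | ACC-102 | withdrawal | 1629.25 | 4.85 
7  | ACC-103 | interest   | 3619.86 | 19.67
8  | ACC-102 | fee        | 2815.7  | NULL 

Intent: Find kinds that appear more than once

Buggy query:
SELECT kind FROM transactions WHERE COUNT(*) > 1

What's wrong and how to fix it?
Bug: WHERE can't reference COUNT(*); aggregates are computed after WHERE

Fix: GROUP BY kind, then filter groups with HAVING COUNT(*) > 1

Corrected query:
SELECT kind FROM transactions GROUP BY kind HAVING COUNT(*) > 1

Result:
kind      
----------
deposit   
payment   
withdrawal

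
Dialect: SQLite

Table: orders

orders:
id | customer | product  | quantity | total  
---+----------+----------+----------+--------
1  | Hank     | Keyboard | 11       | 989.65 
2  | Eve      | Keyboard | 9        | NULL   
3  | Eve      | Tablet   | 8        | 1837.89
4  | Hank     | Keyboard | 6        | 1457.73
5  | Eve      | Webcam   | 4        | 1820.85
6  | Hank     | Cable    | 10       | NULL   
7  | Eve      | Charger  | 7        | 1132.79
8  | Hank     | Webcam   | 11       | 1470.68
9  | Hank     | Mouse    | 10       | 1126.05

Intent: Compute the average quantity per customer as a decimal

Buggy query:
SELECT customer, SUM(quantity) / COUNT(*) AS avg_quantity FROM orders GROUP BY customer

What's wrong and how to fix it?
Bug: SUM(quantity) and COUNT(*) are both integers; the division truncates the fractional part

Fix: Cast one side to REAL so the division keeps the fractional part

Corrected query:
SELECT customer, SUM(quantity) * 1.0 / COUNT(*) AS avg_quantity FROM orders GROUP BY customer

Result:
customer | avg_quantity
---------+-------------
Eve      | 7           
Hank     | 9.6         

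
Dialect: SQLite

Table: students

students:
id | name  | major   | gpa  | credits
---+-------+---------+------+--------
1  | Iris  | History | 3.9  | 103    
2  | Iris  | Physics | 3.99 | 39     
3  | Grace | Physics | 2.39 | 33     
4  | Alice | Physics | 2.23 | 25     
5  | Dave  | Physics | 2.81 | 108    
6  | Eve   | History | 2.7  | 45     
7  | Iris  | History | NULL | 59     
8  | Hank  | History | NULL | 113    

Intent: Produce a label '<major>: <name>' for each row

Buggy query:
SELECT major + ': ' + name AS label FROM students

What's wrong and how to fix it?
Bug: '+' is numeric addition; on text columns SQLite converts them to 0 instead of concatenating

Fix: Use the || operator for string concatenation

Corrected query:
SELECT major || ': ' || name AS label FROM students

Result:
label         
--------------
History: Iris 
Physics: Iris 
Physics: Grace
Physics: Alice
Physics: Dave 
History: Eve  
History: Iris 
History: Hank 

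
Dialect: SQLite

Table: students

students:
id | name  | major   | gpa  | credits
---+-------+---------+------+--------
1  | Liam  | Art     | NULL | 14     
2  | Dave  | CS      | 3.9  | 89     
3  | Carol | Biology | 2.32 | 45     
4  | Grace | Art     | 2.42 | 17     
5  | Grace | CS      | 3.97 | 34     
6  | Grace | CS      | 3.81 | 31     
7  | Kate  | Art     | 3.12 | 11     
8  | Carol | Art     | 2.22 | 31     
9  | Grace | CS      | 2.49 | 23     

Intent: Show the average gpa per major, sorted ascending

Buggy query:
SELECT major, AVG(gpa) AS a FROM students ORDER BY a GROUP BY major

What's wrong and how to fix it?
Bug: ORDER BY appears before GROUP BY; SQL clause order requires GROUP BY first

Fix: Move ORDER BY to the end, after GROUP BY

Corrected query:
SELECT major, AVG(gpa) AS a FROM students GROUP BY major ORDER BY a

Result:
major   | a       
--------+---------
Biology | 2.32    
Art     | 2.586667
CS      | 3.5425  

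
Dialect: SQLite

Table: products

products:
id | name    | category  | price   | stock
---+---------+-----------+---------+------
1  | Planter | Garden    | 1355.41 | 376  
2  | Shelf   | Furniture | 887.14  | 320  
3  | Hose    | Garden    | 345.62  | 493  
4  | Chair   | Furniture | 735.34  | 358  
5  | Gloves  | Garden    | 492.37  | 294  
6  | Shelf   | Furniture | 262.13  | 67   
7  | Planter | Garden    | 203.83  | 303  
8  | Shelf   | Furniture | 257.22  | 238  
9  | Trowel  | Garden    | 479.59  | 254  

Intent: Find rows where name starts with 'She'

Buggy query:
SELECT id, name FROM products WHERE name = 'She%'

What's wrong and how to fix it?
Bug: Wildcards only work with LIKE; '=' treats '%' as a literal character

Fix: Use LIKE for wildcard pattern matching

Corrected query:
SELECT id, name FROM products WHERE name LIKE 'She%'

Result:
id | name 
---+------
2  | Shelf
6  | Shelf
8  | Shelf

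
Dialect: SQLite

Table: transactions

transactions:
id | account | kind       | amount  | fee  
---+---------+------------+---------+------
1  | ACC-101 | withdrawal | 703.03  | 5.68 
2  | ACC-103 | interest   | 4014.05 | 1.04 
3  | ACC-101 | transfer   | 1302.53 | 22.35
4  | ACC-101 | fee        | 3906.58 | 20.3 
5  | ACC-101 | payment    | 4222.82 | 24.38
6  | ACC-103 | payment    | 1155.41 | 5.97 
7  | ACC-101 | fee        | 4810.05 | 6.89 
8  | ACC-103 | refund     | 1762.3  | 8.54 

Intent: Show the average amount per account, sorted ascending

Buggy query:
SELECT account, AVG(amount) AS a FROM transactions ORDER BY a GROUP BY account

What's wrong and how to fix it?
Bug: GROUP BY must precede ORDER BY

Fix: Move ORDER BY to the end, after GROUP BY

Corrected query:
SELECT account, AVG(amount) AS a FROM transactions GROUP BY account ORDER BY a

Result:
account | a          
--------+------------
ACC-103 | 2310.586667
ACC-101 | 2989.002   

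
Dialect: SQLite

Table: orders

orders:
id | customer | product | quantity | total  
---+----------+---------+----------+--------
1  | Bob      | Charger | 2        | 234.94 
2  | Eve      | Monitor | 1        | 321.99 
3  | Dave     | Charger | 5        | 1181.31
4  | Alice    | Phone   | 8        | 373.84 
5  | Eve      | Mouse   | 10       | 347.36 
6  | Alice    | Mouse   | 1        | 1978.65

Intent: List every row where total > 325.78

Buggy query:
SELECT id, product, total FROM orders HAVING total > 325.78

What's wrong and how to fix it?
Bug: This is a non-aggregate query (no GROUP BY, no aggregates), so in SQLite the HAVING clause is invalid here; a row-level condition belongs in WHERE

Fix: Replace HAVING with WHERE since the condition applies to individual rows

Corrected query:
SELECT id, product, total FROM orders WHERE total > 325.78

Result:
id | product | total  
---+---------+--------
3  | Charger | 1181.31
4  | Phone   | 373.84 
5  | Mouse   | 347.36 
6  | Mouse   | 1978.65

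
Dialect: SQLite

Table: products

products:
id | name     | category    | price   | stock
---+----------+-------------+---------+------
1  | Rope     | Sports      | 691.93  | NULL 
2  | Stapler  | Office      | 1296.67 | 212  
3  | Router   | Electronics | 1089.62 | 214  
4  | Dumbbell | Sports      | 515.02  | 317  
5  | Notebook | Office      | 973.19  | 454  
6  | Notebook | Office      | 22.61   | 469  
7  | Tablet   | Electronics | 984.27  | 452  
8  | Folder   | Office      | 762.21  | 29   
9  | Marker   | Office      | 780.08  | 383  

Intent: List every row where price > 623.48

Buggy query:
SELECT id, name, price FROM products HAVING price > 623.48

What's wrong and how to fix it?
Bug: HAVING filters the output of aggregation, but this query has no GROUP BY and no aggregate functions, so SQLite rejects it (HAVING clause on a non-aggregate query); the condition here is per row

Fix: Use WHERE for row-level filtering

Corrected query:
SELECT id, name, price FROM products WHERE price > 623.48

Result:
id | name     | price  
---+----------+--------
1  | Rope     | 691.93 
2  | Stapler  | 1296.67
3  | Router   | 1089.62
5  | Notebook | 973.19 
7  | Tablet   | 984.27 
8  | Folder   | 762.21 
9  | Marker   | 780.08 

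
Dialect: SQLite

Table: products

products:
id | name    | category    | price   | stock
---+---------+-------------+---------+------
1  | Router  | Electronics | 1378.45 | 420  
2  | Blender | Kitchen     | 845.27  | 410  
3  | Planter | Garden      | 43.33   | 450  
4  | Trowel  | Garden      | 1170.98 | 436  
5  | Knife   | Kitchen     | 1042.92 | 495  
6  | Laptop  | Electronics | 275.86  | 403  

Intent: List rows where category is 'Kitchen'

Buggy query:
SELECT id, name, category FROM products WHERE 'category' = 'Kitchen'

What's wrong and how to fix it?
Bug: Single quotes denote string literals in SQL; the column name is being compared as a constant string

Fix: Reference the column as category without single quotes

Corrected query:
SELECT id, name, category FROM products WHERE category = 'Kitchen'

Result:
id | name    | category
---+---------+---------
2  | Blender | Kitchen 
5  | Knife   | Kitchen 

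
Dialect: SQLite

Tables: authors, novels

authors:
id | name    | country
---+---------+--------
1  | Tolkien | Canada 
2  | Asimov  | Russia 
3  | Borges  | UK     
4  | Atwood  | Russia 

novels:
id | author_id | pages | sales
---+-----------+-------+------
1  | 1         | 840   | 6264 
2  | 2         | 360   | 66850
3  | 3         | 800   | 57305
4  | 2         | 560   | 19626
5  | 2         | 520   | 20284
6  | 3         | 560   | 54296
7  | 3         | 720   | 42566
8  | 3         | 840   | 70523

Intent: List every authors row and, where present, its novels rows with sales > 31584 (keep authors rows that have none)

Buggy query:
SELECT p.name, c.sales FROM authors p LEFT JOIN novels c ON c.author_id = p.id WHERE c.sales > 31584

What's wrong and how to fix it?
Bug: A WHERE condition on the right-hand table after LEFT JOIN drops unmatched parents

Fix: Put 'c.sales > 31584' in the JOIN's ON clause instead of WHERE

Corrected query:
SELECT p.name, c.sales FROM authors p LEFT JOIN novels c ON c.author_id = p.id AND c.sales > 31584

Result:
name    | sales
--------+------
Tolkien | NULL 
Asimov  | 66850
Borges  | 42566
Borges  | 54296
Borges  | 57305
Borges  | 70523
Atwood  | NULL 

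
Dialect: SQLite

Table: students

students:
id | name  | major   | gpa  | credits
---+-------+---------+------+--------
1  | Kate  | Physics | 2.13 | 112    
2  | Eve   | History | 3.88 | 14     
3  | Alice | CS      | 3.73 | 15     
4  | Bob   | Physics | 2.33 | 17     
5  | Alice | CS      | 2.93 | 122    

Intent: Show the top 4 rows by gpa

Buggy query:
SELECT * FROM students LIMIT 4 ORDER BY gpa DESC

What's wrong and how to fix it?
Bug: ORDER BY cannot follow LIMIT; LIMIT is the final clause

Fix: Swap the clauses: ORDER BY first, then LIMIT

Corrected query:
SELECT * FROM students ORDER BY gpa DESC LIMIT 4

Result:
id | name  | major   | gpa  | credits
---+-------+---------+------+--------
2  | Eve   | History | 3.88 | 14     
3  | Alice | CS      | 3.73 | 15     
5  | Alice | CS      | 2.93 | 122    
4  | Bob   | Physics | 2.33 | 17     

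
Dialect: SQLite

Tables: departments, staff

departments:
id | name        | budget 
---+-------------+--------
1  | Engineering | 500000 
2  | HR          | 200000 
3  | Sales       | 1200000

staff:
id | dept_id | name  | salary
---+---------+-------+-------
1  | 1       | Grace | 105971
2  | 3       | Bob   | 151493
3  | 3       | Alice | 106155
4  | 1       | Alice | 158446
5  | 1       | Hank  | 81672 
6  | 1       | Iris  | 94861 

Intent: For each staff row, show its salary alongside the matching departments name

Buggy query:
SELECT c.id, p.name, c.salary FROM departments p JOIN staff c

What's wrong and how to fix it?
Bug: Missing join condition: each staff row is matched to all departments rows instead of just its own

Fix: Add ON c.dept_id = p.id to the JOIN

Corrected query:
SELECT c.id, p.name, c.salary FROM departments p JOIN staff c ON c.dept_id = p.id

Result:
id | name        | salary
---+-------------+-------
1  | Engineering | 105971
2  | Sales       | 151493
3  | Sales       | 106155
4  | Engineering | 158446
5  | Engineering | 81672 
6  | Engineering | 94861 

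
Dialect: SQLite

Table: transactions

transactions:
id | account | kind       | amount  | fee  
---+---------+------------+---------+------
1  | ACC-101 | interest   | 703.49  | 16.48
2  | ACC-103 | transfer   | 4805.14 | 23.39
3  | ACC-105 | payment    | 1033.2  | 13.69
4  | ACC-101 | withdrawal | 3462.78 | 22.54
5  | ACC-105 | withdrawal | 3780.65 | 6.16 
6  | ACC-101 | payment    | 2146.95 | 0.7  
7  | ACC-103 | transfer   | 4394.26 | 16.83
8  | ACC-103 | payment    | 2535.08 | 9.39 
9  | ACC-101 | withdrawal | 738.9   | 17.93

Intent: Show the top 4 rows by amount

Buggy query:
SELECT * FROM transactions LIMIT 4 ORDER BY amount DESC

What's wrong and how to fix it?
Bug: LIMIT must come after ORDER BY

Fix: Sort with ORDER BY, then apply LIMIT

Corrected query:
SELECT * FROM transactions ORDER BY amount DESC LIMIT 4

Result:
id | account | kind       | amount  | fee  
---+---------+------------+---------+------
2  | ACC-103 | transfer   | 4805.14 | 23.39
7  | ACC-103 | transfer   | 4394.26 | 16.83
5  | ACC-105 | withdrawal | 3780.65 | 6.16 
4  | ACC-101 | withdrawal | 3462.78 | 22.54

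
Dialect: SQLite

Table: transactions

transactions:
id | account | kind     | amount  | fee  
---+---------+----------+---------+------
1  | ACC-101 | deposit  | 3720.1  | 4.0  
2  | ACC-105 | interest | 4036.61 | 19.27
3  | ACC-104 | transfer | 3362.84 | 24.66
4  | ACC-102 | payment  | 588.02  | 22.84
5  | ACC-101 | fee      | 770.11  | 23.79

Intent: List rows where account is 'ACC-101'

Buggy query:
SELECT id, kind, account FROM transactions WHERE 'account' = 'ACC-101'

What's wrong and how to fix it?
Bug: 'account' in single quotes is a string literal, not the column; the comparison is literal-vs-literal and never true

Fix: Remove the quotes around the column name (or use double quotes for an identifier)

Corrected query:
SELECT id, kind, account FROM transactions WHERE account = 'ACC-101'

Result:
id | kind    | account
---+---------+--------
1  | deposit | ACC-101
5  | fee     | ACC-101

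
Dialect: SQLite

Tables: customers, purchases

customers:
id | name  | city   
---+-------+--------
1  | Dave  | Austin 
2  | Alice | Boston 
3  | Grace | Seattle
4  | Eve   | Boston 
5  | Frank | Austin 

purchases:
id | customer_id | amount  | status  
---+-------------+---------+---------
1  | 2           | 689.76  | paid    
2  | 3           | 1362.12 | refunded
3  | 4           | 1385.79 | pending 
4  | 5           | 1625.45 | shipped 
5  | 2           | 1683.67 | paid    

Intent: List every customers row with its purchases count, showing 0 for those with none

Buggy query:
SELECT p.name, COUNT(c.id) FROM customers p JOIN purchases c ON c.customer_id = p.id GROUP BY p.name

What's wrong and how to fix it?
Bug: An inner join excludes parents with zero children

Fix: Switch to LEFT JOIN to retain unmatched parent rows

Corrected query:
SELECT p.name, COUNT(c.id) FROM customers p LEFT JOIN purchases c ON c.customer_id = p.id GROUP BY p.name

Result:
name  | COUNT(c.id)
------+------------
Alice | 2          
Dave  | 0          
Eve   | 1          
Frank | 1          
Grace | 1          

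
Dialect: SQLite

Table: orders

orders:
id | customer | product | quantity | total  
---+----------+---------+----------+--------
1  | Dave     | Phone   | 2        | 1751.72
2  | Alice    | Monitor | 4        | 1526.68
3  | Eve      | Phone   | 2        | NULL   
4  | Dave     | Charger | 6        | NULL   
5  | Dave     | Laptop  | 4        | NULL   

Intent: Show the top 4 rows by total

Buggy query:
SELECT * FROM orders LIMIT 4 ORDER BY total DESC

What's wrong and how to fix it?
Bug: ORDER BY cannot follow LIMIT; LIMIT is the final clause

Fix: Sort with ORDER BY, then apply LIMIT

Corrected query:
SELECT * FROM orders ORDER BY total DESC LIMIT 4

Result:
id | customer | product | quantity | total  
---+----------+---------+----------+--------
1  | Dave     | Phone   | 2        | 1751.72
2  | Alice    | Monitor | 4        | 1526.68
3  | Eve      | Phone   | 2        | NULL   
4  | Dave     | Charger | 6        | NULL   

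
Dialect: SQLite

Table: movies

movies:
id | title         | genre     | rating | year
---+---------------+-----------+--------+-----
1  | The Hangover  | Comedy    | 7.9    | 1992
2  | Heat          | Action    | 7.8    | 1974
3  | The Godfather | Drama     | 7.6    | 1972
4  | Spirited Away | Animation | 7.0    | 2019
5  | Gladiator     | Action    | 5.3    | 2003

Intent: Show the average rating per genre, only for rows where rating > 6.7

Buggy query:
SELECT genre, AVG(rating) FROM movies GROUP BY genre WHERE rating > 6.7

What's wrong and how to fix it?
Bug: WHERE cannot follow GROUP BY

Fix: Place WHERE between FROM and GROUP BY

Corrected query:
SELECT genre, AVG(rating) FROM movies WHERE rating > 6.7 GROUP BY genre

Result:
genre     | AVG(rating)
----------+------------
Action    | 7.8        
Animation | 7          
Comedy    | 7.9        
Drama     | 7.6        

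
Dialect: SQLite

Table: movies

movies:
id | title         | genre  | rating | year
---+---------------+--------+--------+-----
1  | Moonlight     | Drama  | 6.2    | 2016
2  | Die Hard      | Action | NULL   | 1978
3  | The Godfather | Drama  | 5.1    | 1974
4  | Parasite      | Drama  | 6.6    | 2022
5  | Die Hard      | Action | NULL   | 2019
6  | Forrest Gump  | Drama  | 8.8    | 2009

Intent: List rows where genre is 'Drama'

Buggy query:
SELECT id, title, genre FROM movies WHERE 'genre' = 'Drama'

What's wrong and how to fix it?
Bug: Single quotes denote string literals in SQL; the column name is being compared as a constant string

Fix: Reference the column as genre without single quotes

Corrected query:
SELECT id, title, genre FROM movies WHERE genre = 'Drama'

Result:
id | title         | genre
---+---------------+------
1  | Moonlight     | Drama
3  | The Godfather | Drama
4  | Parasite      | Drama
6  | Forrest Gump  | Drama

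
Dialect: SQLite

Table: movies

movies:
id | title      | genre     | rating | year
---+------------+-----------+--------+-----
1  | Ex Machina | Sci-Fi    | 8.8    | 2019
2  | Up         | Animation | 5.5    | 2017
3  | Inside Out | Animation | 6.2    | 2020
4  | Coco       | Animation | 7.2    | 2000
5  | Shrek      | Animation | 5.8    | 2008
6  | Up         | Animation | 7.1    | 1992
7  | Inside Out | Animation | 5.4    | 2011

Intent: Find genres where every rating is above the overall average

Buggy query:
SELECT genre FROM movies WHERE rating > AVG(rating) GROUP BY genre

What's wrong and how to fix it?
Bug: WHERE evaluates per row before aggregation, so AVG() is unavailable

Fix: Use a subquery for AVG and a HAVING MIN(...) filter so the condition holds for every row in the group

Corrected query:
SELECT genre FROM movies GROUP BY genre HAVING MIN(rating) > (SELECT AVG(rating) FROM movies)

Result:
genre 
------
Sci-Fi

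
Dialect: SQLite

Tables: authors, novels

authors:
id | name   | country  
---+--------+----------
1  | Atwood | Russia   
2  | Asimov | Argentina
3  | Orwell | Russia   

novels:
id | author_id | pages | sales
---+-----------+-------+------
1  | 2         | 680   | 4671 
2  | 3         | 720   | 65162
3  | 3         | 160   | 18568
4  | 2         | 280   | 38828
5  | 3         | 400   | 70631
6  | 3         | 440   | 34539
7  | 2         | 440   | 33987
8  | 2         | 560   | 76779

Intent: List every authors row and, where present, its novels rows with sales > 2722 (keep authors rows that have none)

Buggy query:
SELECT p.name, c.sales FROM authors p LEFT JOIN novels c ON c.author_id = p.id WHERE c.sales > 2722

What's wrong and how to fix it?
Bug: A WHERE condition on the right-hand table after LEFT JOIN drops unmatched parents

Fix: Move the right-table condition into the ON clause so unmatched parents are kept

Corrected query:
SELECT p.name, c.sales FROM authors p LEFT JOIN novels c ON c.author_id = p.id AND c.sales > 2722

Result:
name   | sales
-------+------
Atwood | NULL 
Asimov | 4671 
Asimov | 33987
Asimov | 38828
Asimov | 76779
Orwell | 18568
Orwell | 34539
Orwell | 65162
Orwell | 70631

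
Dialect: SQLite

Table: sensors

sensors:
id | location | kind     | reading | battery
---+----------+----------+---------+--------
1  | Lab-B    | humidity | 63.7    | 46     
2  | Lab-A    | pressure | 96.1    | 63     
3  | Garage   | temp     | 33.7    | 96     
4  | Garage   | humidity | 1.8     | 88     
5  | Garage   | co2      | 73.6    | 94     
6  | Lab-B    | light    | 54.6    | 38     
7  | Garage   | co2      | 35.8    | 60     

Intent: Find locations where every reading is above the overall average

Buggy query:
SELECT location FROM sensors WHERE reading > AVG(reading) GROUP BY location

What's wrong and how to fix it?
Bug: AVG() is an aggregate; it can't sit directly in WHERE

Fix: Compute the overall average in a scalar subquery and compare each group's MIN against it in HAVING

Corrected query:
SELECT location FROM sensors GROUP BY location HAVING MIN(reading) > (SELECT AVG(reading) FROM sensors)

Result:
location
--------
Lab-A   
Lab-B   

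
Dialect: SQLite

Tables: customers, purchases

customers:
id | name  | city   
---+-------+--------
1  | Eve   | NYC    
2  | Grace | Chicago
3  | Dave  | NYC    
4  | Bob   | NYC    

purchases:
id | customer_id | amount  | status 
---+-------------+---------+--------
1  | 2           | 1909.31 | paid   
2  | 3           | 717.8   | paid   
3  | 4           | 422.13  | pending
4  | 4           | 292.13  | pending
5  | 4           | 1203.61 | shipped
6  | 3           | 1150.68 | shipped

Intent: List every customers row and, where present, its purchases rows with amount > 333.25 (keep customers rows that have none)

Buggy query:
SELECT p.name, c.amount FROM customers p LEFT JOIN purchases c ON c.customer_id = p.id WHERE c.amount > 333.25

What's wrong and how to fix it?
Bug: A WHERE condition on the right-hand table after LEFT JOIN drops unmatched parents

Fix: Put 'c.amount > 333.25' in the JOIN's ON clause instead of WHERE

Corrected query:
SELECT p.name, c.amount FROM customers p LEFT JOIN purchases c ON c.customer_id = p.id AND c.amount > 333.25

Result:
name  | amount 
------+--------
Eve   | NULL   
Grace | 1909.31
Dave  | 717.8  
Dave  | 1150.68
Bob   | 422.13 
Bob   | 1203.61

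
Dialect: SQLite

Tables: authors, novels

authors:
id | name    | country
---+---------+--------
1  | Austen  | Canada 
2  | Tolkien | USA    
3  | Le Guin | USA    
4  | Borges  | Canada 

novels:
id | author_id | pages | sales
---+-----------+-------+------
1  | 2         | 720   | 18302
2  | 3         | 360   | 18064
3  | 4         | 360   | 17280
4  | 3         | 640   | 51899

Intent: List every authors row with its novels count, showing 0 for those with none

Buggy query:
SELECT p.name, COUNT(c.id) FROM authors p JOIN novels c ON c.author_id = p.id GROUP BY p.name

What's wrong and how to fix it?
Bug: An inner join excludes parents with zero children

Fix: Switch to LEFT JOIN to retain unmatched parent rows

Corrected query:
SELECT p.name, COUNT(c.id) FROM authors p LEFT JOIN novels c ON c.author_id = p.id GROUP BY p.name

Result:
name    | COUNT(c.id)
--------+------------
Austen  | 0          
Borges  | 1          
Le Guin | 2          
Tolkien | 1          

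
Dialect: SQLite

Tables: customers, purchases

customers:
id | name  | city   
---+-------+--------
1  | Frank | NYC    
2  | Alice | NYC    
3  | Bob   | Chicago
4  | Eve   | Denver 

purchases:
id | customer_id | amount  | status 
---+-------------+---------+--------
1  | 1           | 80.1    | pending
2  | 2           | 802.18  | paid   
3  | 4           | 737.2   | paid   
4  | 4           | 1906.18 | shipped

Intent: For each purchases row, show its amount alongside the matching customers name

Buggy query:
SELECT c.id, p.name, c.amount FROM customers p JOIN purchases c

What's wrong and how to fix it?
Bug: JOIN with no ON clause produces a cartesian product; every purchases row pairs with every customers row

Fix: Add ON c.customer_id = p.id to the JOIN

Corrected query:
SELECT c.id, p.name, c.amount FROM customers p JOIN purchases c ON c.customer_id = p.id

Result:
id | name  | amount 
---+-------+--------
1  | Frank | 80.1   
2  | Alice | 802.18 
3  | Eve   | 737.2  
4  | Eve   | 1906.18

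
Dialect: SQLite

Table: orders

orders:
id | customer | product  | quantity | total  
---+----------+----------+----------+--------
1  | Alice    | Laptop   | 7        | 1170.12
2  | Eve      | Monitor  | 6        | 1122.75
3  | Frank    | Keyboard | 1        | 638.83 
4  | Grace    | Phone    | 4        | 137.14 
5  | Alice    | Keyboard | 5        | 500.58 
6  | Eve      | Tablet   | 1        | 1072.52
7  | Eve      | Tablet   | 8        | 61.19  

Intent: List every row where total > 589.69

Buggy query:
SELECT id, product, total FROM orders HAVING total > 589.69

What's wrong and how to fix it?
Bug: This is a non-aggregate query (no GROUP BY, no aggregates), so in SQLite the HAVING clause is invalid here; a row-level condition belongs in WHERE

Fix: Replace HAVING with WHERE since the condition applies to individual rows

Corrected query:
SELECT id, product, total FROM orders WHERE total > 589.69

Result:
id | product  | total  
---+----------+--------
1  | Laptop   | 1170.12
2  | Monitor  | 1122.75
3  | Keyboard | 638.83 
6  | Tablet   | 1072.52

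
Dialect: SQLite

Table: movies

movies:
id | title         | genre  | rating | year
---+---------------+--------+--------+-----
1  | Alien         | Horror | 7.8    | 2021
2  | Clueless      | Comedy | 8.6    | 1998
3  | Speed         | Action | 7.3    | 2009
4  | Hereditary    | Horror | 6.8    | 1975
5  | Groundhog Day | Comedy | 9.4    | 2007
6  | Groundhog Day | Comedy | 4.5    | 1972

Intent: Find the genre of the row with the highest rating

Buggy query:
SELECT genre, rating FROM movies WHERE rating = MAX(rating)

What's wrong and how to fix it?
Bug: MAX(rating) is an aggregate and cannot be used directly in WHERE

Fix: Wrap MAX in a scalar subquery so WHERE compares against a single value

Corrected query:
SELECT genre, rating FROM movies WHERE rating = (SELECT MAX(rating) FROM movies)

Result:
genre  | rating
-------+-------
Comedy | 9.4   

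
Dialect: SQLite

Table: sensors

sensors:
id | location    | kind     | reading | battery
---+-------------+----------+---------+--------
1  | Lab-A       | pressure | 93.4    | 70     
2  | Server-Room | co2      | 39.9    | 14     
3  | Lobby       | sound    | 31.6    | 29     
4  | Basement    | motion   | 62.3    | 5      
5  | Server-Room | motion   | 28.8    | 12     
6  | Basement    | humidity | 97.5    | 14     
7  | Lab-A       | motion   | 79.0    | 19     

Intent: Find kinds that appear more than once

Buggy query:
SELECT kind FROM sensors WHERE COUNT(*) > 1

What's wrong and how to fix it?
Bug: COUNT(*) is an aggregate and cannot be used in WHERE

Fix: Group first, then use HAVING for the count condition

Corrected query:
SELECT kind FROM sensors GROUP BY kind HAVING COUNT(*) > 1

Result:
kind  
------
motion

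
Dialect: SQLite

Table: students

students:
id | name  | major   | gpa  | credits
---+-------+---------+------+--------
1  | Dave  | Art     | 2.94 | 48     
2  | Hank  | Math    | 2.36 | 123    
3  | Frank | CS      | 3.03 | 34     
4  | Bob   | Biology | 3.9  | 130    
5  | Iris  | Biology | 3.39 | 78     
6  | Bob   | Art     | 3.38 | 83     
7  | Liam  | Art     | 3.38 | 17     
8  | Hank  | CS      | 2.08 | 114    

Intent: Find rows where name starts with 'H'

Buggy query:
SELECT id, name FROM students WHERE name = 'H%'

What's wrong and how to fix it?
Bug: Wildcards only work with LIKE; '=' treats '%' as a literal character

Fix: Replace '=' with LIKE so 'H%' is treated as a pattern

Corrected query:
SELECT id, name FROM students WHERE name LIKE 'H%'

Result:
id | name
---+-----
2  | Hank
8  | Hank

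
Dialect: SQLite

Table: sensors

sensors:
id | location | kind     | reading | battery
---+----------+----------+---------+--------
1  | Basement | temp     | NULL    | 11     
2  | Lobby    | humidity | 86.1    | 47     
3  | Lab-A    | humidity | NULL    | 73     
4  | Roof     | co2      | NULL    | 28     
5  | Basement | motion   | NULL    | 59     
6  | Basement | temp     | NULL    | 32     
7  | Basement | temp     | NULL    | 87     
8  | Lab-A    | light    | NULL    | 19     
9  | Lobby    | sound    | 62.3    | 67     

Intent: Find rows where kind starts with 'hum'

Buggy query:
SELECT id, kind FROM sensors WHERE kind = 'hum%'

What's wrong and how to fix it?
Bug: Wildcards only work with LIKE; '=' treats '%' as a literal character

Fix: Use LIKE for wildcard pattern matching

Corrected query:
SELECT id, kind FROM sensors WHERE kind LIKE 'hum%'

Result:
id | kind    
---+---------
2  | humidity
3  | humidity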